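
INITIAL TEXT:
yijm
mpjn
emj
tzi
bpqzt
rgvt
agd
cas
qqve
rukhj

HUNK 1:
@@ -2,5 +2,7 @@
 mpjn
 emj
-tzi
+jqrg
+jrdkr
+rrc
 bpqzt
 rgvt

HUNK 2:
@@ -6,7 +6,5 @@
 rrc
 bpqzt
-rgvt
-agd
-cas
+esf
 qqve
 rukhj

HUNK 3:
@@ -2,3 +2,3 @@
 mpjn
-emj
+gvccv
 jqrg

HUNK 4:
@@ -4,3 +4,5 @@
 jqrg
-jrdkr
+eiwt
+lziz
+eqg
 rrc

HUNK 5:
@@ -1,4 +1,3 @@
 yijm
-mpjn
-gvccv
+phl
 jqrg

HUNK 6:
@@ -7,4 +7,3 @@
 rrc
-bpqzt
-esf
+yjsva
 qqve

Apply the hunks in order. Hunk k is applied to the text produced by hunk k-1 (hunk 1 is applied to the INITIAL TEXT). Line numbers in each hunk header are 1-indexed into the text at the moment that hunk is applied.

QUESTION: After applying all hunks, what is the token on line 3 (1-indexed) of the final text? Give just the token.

Hunk 1: at line 2 remove [tzi] add [jqrg,jrdkr,rrc] -> 12 lines: yijm mpjn emj jqrg jrdkr rrc bpqzt rgvt agd cas qqve rukhj
Hunk 2: at line 6 remove [rgvt,agd,cas] add [esf] -> 10 lines: yijm mpjn emj jqrg jrdkr rrc bpqzt esf qqve rukhj
Hunk 3: at line 2 remove [emj] add [gvccv] -> 10 lines: yijm mpjn gvccv jqrg jrdkr rrc bpqzt esf qqve rukhj
Hunk 4: at line 4 remove [jrdkr] add [eiwt,lziz,eqg] -> 12 lines: yijm mpjn gvccv jqrg eiwt lziz eqg rrc bpqzt esf qqve rukhj
Hunk 5: at line 1 remove [mpjn,gvccv] add [phl] -> 11 lines: yijm phl jqrg eiwt lziz eqg rrc bpqzt esf qqve rukhj
Hunk 6: at line 7 remove [bpqzt,esf] add [yjsva] -> 10 lines: yijm phl jqrg eiwt lziz eqg rrc yjsva qqve rukhj
Final line 3: jqrg

Answer: jqrg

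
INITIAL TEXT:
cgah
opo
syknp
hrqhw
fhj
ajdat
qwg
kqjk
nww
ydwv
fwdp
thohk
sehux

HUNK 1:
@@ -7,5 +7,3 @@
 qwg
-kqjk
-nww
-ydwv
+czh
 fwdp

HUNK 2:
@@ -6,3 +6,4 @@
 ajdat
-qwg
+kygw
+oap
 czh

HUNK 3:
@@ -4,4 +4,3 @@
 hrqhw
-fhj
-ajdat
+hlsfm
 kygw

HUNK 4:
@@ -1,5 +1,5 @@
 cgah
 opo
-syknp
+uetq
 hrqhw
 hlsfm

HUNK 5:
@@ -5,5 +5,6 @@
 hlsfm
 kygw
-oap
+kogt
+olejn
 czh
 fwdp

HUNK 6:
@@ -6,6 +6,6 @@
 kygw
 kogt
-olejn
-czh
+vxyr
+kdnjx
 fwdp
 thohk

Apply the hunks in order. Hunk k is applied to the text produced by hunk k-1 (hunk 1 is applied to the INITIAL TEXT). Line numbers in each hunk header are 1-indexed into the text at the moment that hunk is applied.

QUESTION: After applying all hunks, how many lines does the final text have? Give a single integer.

Hunk 1: at line 7 remove [kqjk,nww,ydwv] add [czh] -> 11 lines: cgah opo syknp hrqhw fhj ajdat qwg czh fwdp thohk sehux
Hunk 2: at line 6 remove [qwg] add [kygw,oap] -> 12 lines: cgah opo syknp hrqhw fhj ajdat kygw oap czh fwdp thohk sehux
Hunk 3: at line 4 remove [fhj,ajdat] add [hlsfm] -> 11 lines: cgah opo syknp hrqhw hlsfm kygw oap czh fwdp thohk sehux
Hunk 4: at line 1 remove [syknp] add [uetq] -> 11 lines: cgah opo uetq hrqhw hlsfm kygw oap czh fwdp thohk sehux
Hunk 5: at line 5 remove [oap] add [kogt,olejn] -> 12 lines: cgah opo uetq hrqhw hlsfm kygw kogt olejn czh fwdp thohk sehux
Hunk 6: at line 6 remove [olejn,czh] add [vxyr,kdnjx] -> 12 lines: cgah opo uetq hrqhw hlsfm kygw kogt vxyr kdnjx fwdp thohk sehux
Final line count: 12

Answer: 12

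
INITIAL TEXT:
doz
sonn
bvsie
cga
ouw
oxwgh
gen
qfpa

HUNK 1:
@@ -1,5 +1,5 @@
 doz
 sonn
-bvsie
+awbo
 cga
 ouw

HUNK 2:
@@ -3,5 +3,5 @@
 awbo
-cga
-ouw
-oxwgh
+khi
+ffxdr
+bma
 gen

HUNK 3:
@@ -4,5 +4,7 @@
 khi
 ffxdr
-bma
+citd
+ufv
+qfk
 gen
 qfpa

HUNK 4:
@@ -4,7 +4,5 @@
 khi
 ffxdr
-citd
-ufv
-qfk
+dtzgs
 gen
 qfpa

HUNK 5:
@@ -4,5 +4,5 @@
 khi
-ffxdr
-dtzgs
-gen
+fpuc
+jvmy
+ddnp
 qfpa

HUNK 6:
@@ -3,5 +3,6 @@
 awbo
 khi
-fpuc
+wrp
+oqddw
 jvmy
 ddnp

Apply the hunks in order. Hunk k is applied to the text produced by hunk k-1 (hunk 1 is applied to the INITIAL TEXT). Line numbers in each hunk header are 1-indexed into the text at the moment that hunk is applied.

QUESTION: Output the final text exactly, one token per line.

Answer: doz
sonn
awbo
khi
wrp
oqddw
jvmy
ddnp
qfpa

Derivation:
Hunk 1: at line 1 remove [bvsie] add [awbo] -> 8 lines: doz sonn awbo cga ouw oxwgh gen qfpa
Hunk 2: at line 3 remove [cga,ouw,oxwgh] add [khi,ffxdr,bma] -> 8 lines: doz sonn awbo khi ffxdr bma gen qfpa
Hunk 3: at line 4 remove [bma] add [citd,ufv,qfk] -> 10 lines: doz sonn awbo khi ffxdr citd ufv qfk gen qfpa
Hunk 4: at line 4 remove [citd,ufv,qfk] add [dtzgs] -> 8 lines: doz sonn awbo khi ffxdr dtzgs gen qfpa
Hunk 5: at line 4 remove [ffxdr,dtzgs,gen] add [fpuc,jvmy,ddnp] -> 8 lines: doz sonn awbo khi fpuc jvmy ddnp qfpa
Hunk 6: at line 3 remove [fpuc] add [wrp,oqddw] -> 9 lines: doz sonn awbo khi wrp oqddw jvmy ddnp qfpa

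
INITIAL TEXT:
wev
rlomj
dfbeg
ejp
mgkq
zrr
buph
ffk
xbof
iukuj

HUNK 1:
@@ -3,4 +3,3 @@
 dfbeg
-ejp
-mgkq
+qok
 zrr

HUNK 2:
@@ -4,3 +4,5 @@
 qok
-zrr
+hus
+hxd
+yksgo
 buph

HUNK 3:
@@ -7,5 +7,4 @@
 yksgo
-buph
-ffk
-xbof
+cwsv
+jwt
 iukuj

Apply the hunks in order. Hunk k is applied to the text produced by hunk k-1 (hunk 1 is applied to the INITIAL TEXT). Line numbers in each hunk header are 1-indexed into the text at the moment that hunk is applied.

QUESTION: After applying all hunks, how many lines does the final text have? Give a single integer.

Answer: 10

Derivation:
Hunk 1: at line 3 remove [ejp,mgkq] add [qok] -> 9 lines: wev rlomj dfbeg qok zrr buph ffk xbof iukuj
Hunk 2: at line 4 remove [zrr] add [hus,hxd,yksgo] -> 11 lines: wev rlomj dfbeg qok hus hxd yksgo buph ffk xbof iukuj
Hunk 3: at line 7 remove [buph,ffk,xbof] add [cwsv,jwt] -> 10 lines: wev rlomj dfbeg qok hus hxd yksgo cwsv jwt iukuj
Final line count: 10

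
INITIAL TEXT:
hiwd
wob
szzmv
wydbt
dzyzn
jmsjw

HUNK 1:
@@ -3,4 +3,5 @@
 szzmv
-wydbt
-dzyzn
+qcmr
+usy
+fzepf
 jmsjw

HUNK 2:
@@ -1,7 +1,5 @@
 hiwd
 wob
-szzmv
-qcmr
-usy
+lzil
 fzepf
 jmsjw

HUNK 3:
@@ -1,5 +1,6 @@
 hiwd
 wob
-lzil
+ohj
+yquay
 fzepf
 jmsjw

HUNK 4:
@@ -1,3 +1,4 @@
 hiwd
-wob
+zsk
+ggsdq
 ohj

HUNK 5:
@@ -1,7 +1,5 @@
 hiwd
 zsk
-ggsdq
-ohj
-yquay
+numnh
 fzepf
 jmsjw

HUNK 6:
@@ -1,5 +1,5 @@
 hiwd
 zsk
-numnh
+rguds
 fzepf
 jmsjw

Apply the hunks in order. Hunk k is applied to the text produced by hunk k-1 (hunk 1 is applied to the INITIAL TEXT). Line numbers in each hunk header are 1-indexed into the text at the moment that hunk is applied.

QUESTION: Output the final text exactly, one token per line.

Answer: hiwd
zsk
rguds
fzepf
jmsjw

Derivation:
Hunk 1: at line 3 remove [wydbt,dzyzn] add [qcmr,usy,fzepf] -> 7 lines: hiwd wob szzmv qcmr usy fzepf jmsjw
Hunk 2: at line 1 remove [szzmv,qcmr,usy] add [lzil] -> 5 lines: hiwd wob lzil fzepf jmsjw
Hunk 3: at line 1 remove [lzil] add [ohj,yquay] -> 6 lines: hiwd wob ohj yquay fzepf jmsjw
Hunk 4: at line 1 remove [wob] add [zsk,ggsdq] -> 7 lines: hiwd zsk ggsdq ohj yquay fzepf jmsjw
Hunk 5: at line 1 remove [ggsdq,ohj,yquay] add [numnh] -> 5 lines: hiwd zsk numnh fzepf jmsjw
Hunk 6: at line 1 remove [numnh] add [rguds] -> 5 lines: hiwd zsk rguds fzepf jmsjw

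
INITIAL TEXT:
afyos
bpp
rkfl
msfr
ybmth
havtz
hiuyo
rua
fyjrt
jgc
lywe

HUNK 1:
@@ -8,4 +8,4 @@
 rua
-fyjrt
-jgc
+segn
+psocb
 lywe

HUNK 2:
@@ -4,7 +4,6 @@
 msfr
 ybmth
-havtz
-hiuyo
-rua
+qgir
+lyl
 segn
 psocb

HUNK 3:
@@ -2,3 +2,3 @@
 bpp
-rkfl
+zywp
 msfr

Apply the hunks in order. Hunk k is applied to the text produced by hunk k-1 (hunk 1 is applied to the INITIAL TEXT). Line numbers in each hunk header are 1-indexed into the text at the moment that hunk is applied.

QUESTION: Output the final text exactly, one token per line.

Hunk 1: at line 8 remove [fyjrt,jgc] add [segn,psocb] -> 11 lines: afyos bpp rkfl msfr ybmth havtz hiuyo rua segn psocb lywe
Hunk 2: at line 4 remove [havtz,hiuyo,rua] add [qgir,lyl] -> 10 lines: afyos bpp rkfl msfr ybmth qgir lyl segn psocb lywe
Hunk 3: at line 2 remove [rkfl] add [zywp] -> 10 lines: afyos bpp zywp msfr ybmth qgir lyl segn psocb lywe

Answer: afyos
bpp
zywp
msfr
ybmth
qgir
lyl
segn
psocb
lywe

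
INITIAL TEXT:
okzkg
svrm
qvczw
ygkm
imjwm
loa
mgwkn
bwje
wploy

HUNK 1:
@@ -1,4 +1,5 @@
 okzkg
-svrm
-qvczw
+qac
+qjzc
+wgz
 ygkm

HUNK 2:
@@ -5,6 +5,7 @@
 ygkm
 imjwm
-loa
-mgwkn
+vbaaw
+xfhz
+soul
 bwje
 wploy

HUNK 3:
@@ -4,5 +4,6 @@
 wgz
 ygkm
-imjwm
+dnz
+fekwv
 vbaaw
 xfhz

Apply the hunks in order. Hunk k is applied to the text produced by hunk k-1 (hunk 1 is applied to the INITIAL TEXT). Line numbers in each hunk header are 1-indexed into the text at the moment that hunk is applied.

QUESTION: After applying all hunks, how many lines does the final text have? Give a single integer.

Answer: 12

Derivation:
Hunk 1: at line 1 remove [svrm,qvczw] add [qac,qjzc,wgz] -> 10 lines: okzkg qac qjzc wgz ygkm imjwm loa mgwkn bwje wploy
Hunk 2: at line 5 remove [loa,mgwkn] add [vbaaw,xfhz,soul] -> 11 lines: okzkg qac qjzc wgz ygkm imjwm vbaaw xfhz soul bwje wploy
Hunk 3: at line 4 remove [imjwm] add [dnz,fekwv] -> 12 lines: okzkg qac qjzc wgz ygkm dnz fekwv vbaaw xfhz soul bwje wploy
Final line count: 12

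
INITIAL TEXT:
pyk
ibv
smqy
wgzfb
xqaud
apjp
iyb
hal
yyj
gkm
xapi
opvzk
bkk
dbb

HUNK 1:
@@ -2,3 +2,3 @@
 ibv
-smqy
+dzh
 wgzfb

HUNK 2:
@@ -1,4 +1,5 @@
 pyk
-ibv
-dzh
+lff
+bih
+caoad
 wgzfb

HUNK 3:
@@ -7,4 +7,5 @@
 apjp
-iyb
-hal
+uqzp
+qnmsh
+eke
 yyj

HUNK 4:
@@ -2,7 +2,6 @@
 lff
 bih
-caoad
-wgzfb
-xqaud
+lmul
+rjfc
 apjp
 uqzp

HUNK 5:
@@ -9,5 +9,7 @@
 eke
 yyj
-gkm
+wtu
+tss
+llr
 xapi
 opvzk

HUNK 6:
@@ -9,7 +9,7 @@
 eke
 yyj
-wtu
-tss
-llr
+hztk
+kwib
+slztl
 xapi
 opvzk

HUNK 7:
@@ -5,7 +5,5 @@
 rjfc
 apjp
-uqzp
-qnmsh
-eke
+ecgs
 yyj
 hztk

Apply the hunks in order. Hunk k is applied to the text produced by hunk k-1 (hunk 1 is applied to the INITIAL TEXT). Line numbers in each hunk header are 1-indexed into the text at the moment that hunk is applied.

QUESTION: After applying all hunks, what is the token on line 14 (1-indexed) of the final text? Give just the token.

Hunk 1: at line 2 remove [smqy] add [dzh] -> 14 lines: pyk ibv dzh wgzfb xqaud apjp iyb hal yyj gkm xapi opvzk bkk dbb
Hunk 2: at line 1 remove [ibv,dzh] add [lff,bih,caoad] -> 15 lines: pyk lff bih caoad wgzfb xqaud apjp iyb hal yyj gkm xapi opvzk bkk dbb
Hunk 3: at line 7 remove [iyb,hal] add [uqzp,qnmsh,eke] -> 16 lines: pyk lff bih caoad wgzfb xqaud apjp uqzp qnmsh eke yyj gkm xapi opvzk bkk dbb
Hunk 4: at line 2 remove [caoad,wgzfb,xqaud] add [lmul,rjfc] -> 15 lines: pyk lff bih lmul rjfc apjp uqzp qnmsh eke yyj gkm xapi opvzk bkk dbb
Hunk 5: at line 9 remove [gkm] add [wtu,tss,llr] -> 17 lines: pyk lff bih lmul rjfc apjp uqzp qnmsh eke yyj wtu tss llr xapi opvzk bkk dbb
Hunk 6: at line 9 remove [wtu,tss,llr] add [hztk,kwib,slztl] -> 17 lines: pyk lff bih lmul rjfc apjp uqzp qnmsh eke yyj hztk kwib slztl xapi opvzk bkk dbb
Hunk 7: at line 5 remove [uqzp,qnmsh,eke] add [ecgs] -> 15 lines: pyk lff bih lmul rjfc apjp ecgs yyj hztk kwib slztl xapi opvzk bkk dbb
Final line 14: bkk

Answer: bkk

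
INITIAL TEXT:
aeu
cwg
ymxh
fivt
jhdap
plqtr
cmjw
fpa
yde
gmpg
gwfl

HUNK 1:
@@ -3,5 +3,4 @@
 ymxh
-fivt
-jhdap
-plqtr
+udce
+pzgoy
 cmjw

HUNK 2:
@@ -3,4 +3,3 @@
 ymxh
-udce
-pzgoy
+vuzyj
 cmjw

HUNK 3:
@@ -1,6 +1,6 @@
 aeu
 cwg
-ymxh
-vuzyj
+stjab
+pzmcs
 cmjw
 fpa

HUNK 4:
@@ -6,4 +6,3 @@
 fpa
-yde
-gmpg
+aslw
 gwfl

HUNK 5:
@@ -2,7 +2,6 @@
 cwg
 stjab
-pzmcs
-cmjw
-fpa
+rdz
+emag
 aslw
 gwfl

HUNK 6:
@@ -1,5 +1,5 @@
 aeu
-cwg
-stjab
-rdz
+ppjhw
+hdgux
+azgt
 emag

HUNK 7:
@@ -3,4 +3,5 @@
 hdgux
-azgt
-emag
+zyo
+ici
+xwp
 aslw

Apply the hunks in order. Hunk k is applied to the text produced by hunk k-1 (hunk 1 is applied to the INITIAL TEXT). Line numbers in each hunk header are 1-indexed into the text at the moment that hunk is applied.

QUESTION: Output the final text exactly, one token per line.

Answer: aeu
ppjhw
hdgux
zyo
ici
xwp
aslw
gwfl

Derivation:
Hunk 1: at line 3 remove [fivt,jhdap,plqtr] add [udce,pzgoy] -> 10 lines: aeu cwg ymxh udce pzgoy cmjw fpa yde gmpg gwfl
Hunk 2: at line 3 remove [udce,pzgoy] add [vuzyj] -> 9 lines: aeu cwg ymxh vuzyj cmjw fpa yde gmpg gwfl
Hunk 3: at line 1 remove [ymxh,vuzyj] add [stjab,pzmcs] -> 9 lines: aeu cwg stjab pzmcs cmjw fpa yde gmpg gwfl
Hunk 4: at line 6 remove [yde,gmpg] add [aslw] -> 8 lines: aeu cwg stjab pzmcs cmjw fpa aslw gwfl
Hunk 5: at line 2 remove [pzmcs,cmjw,fpa] add [rdz,emag] -> 7 lines: aeu cwg stjab rdz emag aslw gwfl
Hunk 6: at line 1 remove [cwg,stjab,rdz] add [ppjhw,hdgux,azgt] -> 7 lines: aeu ppjhw hdgux azgt emag aslw gwfl
Hunk 7: at line 3 remove [azgt,emag] add [zyo,ici,xwp] -> 8 lines: aeu ppjhw hdgux zyo ici xwp aslw gwfl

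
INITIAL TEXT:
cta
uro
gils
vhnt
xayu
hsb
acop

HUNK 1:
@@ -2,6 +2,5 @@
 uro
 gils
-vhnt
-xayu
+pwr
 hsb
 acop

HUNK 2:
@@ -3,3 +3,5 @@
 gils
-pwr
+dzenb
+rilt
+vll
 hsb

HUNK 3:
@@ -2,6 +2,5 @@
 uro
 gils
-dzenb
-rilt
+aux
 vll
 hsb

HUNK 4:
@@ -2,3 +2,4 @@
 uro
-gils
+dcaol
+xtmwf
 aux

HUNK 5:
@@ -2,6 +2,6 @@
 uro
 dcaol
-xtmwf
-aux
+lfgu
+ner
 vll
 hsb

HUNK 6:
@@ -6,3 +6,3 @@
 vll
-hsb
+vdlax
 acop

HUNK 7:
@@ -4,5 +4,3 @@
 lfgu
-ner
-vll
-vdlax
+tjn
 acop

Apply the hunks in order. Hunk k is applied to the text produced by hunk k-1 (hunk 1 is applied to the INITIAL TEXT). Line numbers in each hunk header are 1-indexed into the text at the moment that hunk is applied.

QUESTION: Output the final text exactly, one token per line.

Hunk 1: at line 2 remove [vhnt,xayu] add [pwr] -> 6 lines: cta uro gils pwr hsb acop
Hunk 2: at line 3 remove [pwr] add [dzenb,rilt,vll] -> 8 lines: cta uro gils dzenb rilt vll hsb acop
Hunk 3: at line 2 remove [dzenb,rilt] add [aux] -> 7 lines: cta uro gils aux vll hsb acop
Hunk 4: at line 2 remove [gils] add [dcaol,xtmwf] -> 8 lines: cta uro dcaol xtmwf aux vll hsb acop
Hunk 5: at line 2 remove [xtmwf,aux] add [lfgu,ner] -> 8 lines: cta uro dcaol lfgu ner vll hsb acop
Hunk 6: at line 6 remove [hsb] add [vdlax] -> 8 lines: cta uro dcaol lfgu ner vll vdlax acop
Hunk 7: at line 4 remove [ner,vll,vdlax] add [tjn] -> 6 lines: cta uro dcaol lfgu tjn acop

Answer: cta
uro
dcaol
lfgu
tjn
acop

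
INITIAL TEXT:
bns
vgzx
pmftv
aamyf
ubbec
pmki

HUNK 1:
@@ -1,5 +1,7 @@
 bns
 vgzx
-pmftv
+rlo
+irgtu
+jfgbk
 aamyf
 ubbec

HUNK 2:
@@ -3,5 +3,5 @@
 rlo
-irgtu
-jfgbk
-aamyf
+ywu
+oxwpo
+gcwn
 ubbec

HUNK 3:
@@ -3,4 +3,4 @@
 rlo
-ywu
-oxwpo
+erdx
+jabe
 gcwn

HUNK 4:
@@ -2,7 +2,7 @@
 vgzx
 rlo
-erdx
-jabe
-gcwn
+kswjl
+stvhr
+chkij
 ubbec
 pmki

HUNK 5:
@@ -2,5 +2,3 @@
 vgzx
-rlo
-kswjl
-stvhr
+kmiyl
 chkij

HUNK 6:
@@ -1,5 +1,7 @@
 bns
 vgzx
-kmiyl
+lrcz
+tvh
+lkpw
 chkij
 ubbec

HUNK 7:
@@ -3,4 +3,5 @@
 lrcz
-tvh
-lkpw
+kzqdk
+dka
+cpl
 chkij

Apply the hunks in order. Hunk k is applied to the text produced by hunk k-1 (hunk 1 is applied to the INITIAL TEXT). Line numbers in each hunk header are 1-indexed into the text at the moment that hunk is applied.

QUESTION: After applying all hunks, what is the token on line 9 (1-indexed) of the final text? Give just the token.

Hunk 1: at line 1 remove [pmftv] add [rlo,irgtu,jfgbk] -> 8 lines: bns vgzx rlo irgtu jfgbk aamyf ubbec pmki
Hunk 2: at line 3 remove [irgtu,jfgbk,aamyf] add [ywu,oxwpo,gcwn] -> 8 lines: bns vgzx rlo ywu oxwpo gcwn ubbec pmki
Hunk 3: at line 3 remove [ywu,oxwpo] add [erdx,jabe] -> 8 lines: bns vgzx rlo erdx jabe gcwn ubbec pmki
Hunk 4: at line 2 remove [erdx,jabe,gcwn] add [kswjl,stvhr,chkij] -> 8 lines: bns vgzx rlo kswjl stvhr chkij ubbec pmki
Hunk 5: at line 2 remove [rlo,kswjl,stvhr] add [kmiyl] -> 6 lines: bns vgzx kmiyl chkij ubbec pmki
Hunk 6: at line 1 remove [kmiyl] add [lrcz,tvh,lkpw] -> 8 lines: bns vgzx lrcz tvh lkpw chkij ubbec pmki
Hunk 7: at line 3 remove [tvh,lkpw] add [kzqdk,dka,cpl] -> 9 lines: bns vgzx lrcz kzqdk dka cpl chkij ubbec pmki
Final line 9: pmki

Answer: pmki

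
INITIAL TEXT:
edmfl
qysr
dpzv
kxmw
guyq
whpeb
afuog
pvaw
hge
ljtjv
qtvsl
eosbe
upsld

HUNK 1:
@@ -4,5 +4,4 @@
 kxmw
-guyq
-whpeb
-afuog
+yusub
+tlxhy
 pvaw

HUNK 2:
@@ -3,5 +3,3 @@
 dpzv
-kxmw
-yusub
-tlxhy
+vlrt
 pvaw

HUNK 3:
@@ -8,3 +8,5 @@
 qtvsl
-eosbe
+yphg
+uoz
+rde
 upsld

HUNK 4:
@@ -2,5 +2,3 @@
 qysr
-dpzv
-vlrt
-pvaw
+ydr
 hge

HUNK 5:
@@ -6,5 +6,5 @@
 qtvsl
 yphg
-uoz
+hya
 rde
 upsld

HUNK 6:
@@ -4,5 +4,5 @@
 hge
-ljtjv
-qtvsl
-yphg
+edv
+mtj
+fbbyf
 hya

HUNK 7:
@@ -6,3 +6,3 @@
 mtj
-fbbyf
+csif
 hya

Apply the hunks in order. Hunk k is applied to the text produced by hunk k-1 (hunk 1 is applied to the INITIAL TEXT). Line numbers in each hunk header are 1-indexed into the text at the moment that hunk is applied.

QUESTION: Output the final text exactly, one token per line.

Hunk 1: at line 4 remove [guyq,whpeb,afuog] add [yusub,tlxhy] -> 12 lines: edmfl qysr dpzv kxmw yusub tlxhy pvaw hge ljtjv qtvsl eosbe upsld
Hunk 2: at line 3 remove [kxmw,yusub,tlxhy] add [vlrt] -> 10 lines: edmfl qysr dpzv vlrt pvaw hge ljtjv qtvsl eosbe upsld
Hunk 3: at line 8 remove [eosbe] add [yphg,uoz,rde] -> 12 lines: edmfl qysr dpzv vlrt pvaw hge ljtjv qtvsl yphg uoz rde upsld
Hunk 4: at line 2 remove [dpzv,vlrt,pvaw] add [ydr] -> 10 lines: edmfl qysr ydr hge ljtjv qtvsl yphg uoz rde upsld
Hunk 5: at line 6 remove [uoz] add [hya] -> 10 lines: edmfl qysr ydr hge ljtjv qtvsl yphg hya rde upsld
Hunk 6: at line 4 remove [ljtjv,qtvsl,yphg] add [edv,mtj,fbbyf] -> 10 lines: edmfl qysr ydr hge edv mtj fbbyf hya rde upsld
Hunk 7: at line 6 remove [fbbyf] add [csif] -> 10 lines: edmfl qysr ydr hge edv mtj csif hya rde upsld

Answer: edmfl
qysr
ydr
hge
edv
mtj
csif
hya
rde
upsld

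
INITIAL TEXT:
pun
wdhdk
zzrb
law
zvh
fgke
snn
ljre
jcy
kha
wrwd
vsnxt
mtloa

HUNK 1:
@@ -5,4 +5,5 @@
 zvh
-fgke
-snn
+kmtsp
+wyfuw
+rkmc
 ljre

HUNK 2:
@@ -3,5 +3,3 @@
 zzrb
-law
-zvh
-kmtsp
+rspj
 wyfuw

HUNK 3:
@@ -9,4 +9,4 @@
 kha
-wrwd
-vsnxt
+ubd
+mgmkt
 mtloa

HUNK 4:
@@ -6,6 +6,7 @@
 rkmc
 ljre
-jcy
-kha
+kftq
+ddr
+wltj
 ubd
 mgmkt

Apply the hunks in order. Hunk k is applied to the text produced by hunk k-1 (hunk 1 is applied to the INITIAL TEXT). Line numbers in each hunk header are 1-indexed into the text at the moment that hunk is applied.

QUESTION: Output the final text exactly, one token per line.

Hunk 1: at line 5 remove [fgke,snn] add [kmtsp,wyfuw,rkmc] -> 14 lines: pun wdhdk zzrb law zvh kmtsp wyfuw rkmc ljre jcy kha wrwd vsnxt mtloa
Hunk 2: at line 3 remove [law,zvh,kmtsp] add [rspj] -> 12 lines: pun wdhdk zzrb rspj wyfuw rkmc ljre jcy kha wrwd vsnxt mtloa
Hunk 3: at line 9 remove [wrwd,vsnxt] add [ubd,mgmkt] -> 12 lines: pun wdhdk zzrb rspj wyfuw rkmc ljre jcy kha ubd mgmkt mtloa
Hunk 4: at line 6 remove [jcy,kha] add [kftq,ddr,wltj] -> 13 lines: pun wdhdk zzrb rspj wyfuw rkmc ljre kftq ddr wltj ubd mgmkt mtloa

Answer: pun
wdhdk
zzrb
rspj
wyfuw
rkmc
ljre
kftq
ddr
wltj
ubd
mgmkt
mtloa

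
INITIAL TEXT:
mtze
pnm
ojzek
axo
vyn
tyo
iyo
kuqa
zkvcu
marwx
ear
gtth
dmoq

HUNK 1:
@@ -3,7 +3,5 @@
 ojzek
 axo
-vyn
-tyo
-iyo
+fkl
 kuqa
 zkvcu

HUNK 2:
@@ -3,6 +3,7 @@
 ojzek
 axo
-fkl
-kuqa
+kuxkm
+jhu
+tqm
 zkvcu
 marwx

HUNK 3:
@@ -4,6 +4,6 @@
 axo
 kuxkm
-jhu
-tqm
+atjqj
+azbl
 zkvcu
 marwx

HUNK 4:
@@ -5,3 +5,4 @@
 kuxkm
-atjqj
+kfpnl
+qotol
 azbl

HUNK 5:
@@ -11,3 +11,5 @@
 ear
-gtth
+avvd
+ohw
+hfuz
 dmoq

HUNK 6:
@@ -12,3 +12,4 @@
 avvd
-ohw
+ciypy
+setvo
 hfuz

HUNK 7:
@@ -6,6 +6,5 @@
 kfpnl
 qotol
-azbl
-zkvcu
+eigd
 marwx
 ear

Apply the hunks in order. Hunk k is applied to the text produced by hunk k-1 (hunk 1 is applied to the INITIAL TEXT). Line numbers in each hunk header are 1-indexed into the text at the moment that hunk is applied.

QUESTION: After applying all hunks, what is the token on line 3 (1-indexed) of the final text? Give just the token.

Answer: ojzek

Derivation:
Hunk 1: at line 3 remove [vyn,tyo,iyo] add [fkl] -> 11 lines: mtze pnm ojzek axo fkl kuqa zkvcu marwx ear gtth dmoq
Hunk 2: at line 3 remove [fkl,kuqa] add [kuxkm,jhu,tqm] -> 12 lines: mtze pnm ojzek axo kuxkm jhu tqm zkvcu marwx ear gtth dmoq
Hunk 3: at line 4 remove [jhu,tqm] add [atjqj,azbl] -> 12 lines: mtze pnm ojzek axo kuxkm atjqj azbl zkvcu marwx ear gtth dmoq
Hunk 4: at line 5 remove [atjqj] add [kfpnl,qotol] -> 13 lines: mtze pnm ojzek axo kuxkm kfpnl qotol azbl zkvcu marwx ear gtth dmoq
Hunk 5: at line 11 remove [gtth] add [avvd,ohw,hfuz] -> 15 lines: mtze pnm ojzek axo kuxkm kfpnl qotol azbl zkvcu marwx ear avvd ohw hfuz dmoq
Hunk 6: at line 12 remove [ohw] add [ciypy,setvo] -> 16 lines: mtze pnm ojzek axo kuxkm kfpnl qotol azbl zkvcu marwx ear avvd ciypy setvo hfuz dmoq
Hunk 7: at line 6 remove [azbl,zkvcu] add [eigd] -> 15 lines: mtze pnm ojzek axo kuxkm kfpnl qotol eigd marwx ear avvd ciypy setvo hfuz dmoq
Final line 3: ojzek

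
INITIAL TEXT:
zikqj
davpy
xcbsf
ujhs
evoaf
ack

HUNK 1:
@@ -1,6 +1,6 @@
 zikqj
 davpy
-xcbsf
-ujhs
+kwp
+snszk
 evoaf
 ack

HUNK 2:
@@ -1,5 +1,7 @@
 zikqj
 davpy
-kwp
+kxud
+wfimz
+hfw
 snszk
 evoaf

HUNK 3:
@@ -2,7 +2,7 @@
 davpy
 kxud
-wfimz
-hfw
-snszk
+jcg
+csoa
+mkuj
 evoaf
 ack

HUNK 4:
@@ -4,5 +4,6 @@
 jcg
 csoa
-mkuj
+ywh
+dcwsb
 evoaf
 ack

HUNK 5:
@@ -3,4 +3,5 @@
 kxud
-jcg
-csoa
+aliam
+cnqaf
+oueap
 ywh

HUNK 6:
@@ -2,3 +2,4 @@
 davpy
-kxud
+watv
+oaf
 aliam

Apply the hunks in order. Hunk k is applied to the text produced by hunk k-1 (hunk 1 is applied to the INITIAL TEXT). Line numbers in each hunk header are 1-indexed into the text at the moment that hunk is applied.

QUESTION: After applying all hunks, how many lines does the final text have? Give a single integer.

Hunk 1: at line 1 remove [xcbsf,ujhs] add [kwp,snszk] -> 6 lines: zikqj davpy kwp snszk evoaf ack
Hunk 2: at line 1 remove [kwp] add [kxud,wfimz,hfw] -> 8 lines: zikqj davpy kxud wfimz hfw snszk evoaf ack
Hunk 3: at line 2 remove [wfimz,hfw,snszk] add [jcg,csoa,mkuj] -> 8 lines: zikqj davpy kxud jcg csoa mkuj evoaf ack
Hunk 4: at line 4 remove [mkuj] add [ywh,dcwsb] -> 9 lines: zikqj davpy kxud jcg csoa ywh dcwsb evoaf ack
Hunk 5: at line 3 remove [jcg,csoa] add [aliam,cnqaf,oueap] -> 10 lines: zikqj davpy kxud aliam cnqaf oueap ywh dcwsb evoaf ack
Hunk 6: at line 2 remove [kxud] add [watv,oaf] -> 11 lines: zikqj davpy watv oaf aliam cnqaf oueap ywh dcwsb evoaf ack
Final line count: 11

Answer: 11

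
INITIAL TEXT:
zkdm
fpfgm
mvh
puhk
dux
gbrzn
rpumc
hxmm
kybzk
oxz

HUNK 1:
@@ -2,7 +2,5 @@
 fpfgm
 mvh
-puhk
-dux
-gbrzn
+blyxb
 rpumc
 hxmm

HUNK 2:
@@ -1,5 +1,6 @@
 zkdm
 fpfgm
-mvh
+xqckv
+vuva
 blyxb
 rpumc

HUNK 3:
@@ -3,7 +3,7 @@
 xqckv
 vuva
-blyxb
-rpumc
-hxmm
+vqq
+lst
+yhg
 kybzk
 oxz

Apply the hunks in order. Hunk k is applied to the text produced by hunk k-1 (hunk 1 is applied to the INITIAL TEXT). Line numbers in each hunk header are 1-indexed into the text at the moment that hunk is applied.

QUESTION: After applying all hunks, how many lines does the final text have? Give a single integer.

Hunk 1: at line 2 remove [puhk,dux,gbrzn] add [blyxb] -> 8 lines: zkdm fpfgm mvh blyxb rpumc hxmm kybzk oxz
Hunk 2: at line 1 remove [mvh] add [xqckv,vuva] -> 9 lines: zkdm fpfgm xqckv vuva blyxb rpumc hxmm kybzk oxz
Hunk 3: at line 3 remove [blyxb,rpumc,hxmm] add [vqq,lst,yhg] -> 9 lines: zkdm fpfgm xqckv vuva vqq lst yhg kybzk oxz
Final line count: 9

Answer: 9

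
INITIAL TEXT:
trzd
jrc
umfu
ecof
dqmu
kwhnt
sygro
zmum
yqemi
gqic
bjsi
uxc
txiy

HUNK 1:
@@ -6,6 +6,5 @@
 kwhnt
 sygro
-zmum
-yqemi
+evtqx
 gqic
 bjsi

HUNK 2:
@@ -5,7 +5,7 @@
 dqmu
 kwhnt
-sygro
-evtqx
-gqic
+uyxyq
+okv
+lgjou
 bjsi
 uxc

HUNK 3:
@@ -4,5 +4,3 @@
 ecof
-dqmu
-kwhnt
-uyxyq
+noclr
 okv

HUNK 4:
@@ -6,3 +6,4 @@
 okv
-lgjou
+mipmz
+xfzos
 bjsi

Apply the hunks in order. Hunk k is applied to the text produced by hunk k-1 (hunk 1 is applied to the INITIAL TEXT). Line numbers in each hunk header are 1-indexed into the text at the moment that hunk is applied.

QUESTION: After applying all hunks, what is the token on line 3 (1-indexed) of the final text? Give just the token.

Answer: umfu

Derivation:
Hunk 1: at line 6 remove [zmum,yqemi] add [evtqx] -> 12 lines: trzd jrc umfu ecof dqmu kwhnt sygro evtqx gqic bjsi uxc txiy
Hunk 2: at line 5 remove [sygro,evtqx,gqic] add [uyxyq,okv,lgjou] -> 12 lines: trzd jrc umfu ecof dqmu kwhnt uyxyq okv lgjou bjsi uxc txiy
Hunk 3: at line 4 remove [dqmu,kwhnt,uyxyq] add [noclr] -> 10 lines: trzd jrc umfu ecof noclr okv lgjou bjsi uxc txiy
Hunk 4: at line 6 remove [lgjou] add [mipmz,xfzos] -> 11 lines: trzd jrc umfu ecof noclr okv mipmz xfzos bjsi uxc txiy
Final line 3: umfu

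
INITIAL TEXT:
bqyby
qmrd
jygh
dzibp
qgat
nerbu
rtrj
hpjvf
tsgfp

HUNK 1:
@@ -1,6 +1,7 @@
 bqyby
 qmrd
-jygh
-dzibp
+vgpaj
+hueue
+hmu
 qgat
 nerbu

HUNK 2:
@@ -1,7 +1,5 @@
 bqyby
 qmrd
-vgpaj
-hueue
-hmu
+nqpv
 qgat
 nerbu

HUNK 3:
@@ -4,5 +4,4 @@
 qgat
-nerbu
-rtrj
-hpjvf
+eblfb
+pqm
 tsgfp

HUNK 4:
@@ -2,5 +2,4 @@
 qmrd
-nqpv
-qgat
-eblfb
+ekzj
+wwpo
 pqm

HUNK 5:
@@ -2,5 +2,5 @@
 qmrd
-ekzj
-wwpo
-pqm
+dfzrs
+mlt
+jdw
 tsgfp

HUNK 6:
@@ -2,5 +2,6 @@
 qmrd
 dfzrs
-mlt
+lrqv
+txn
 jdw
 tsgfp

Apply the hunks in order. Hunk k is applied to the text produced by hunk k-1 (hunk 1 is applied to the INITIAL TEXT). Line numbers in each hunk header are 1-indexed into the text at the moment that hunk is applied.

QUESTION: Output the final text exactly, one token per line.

Hunk 1: at line 1 remove [jygh,dzibp] add [vgpaj,hueue,hmu] -> 10 lines: bqyby qmrd vgpaj hueue hmu qgat nerbu rtrj hpjvf tsgfp
Hunk 2: at line 1 remove [vgpaj,hueue,hmu] add [nqpv] -> 8 lines: bqyby qmrd nqpv qgat nerbu rtrj hpjvf tsgfp
Hunk 3: at line 4 remove [nerbu,rtrj,hpjvf] add [eblfb,pqm] -> 7 lines: bqyby qmrd nqpv qgat eblfb pqm tsgfp
Hunk 4: at line 2 remove [nqpv,qgat,eblfb] add [ekzj,wwpo] -> 6 lines: bqyby qmrd ekzj wwpo pqm tsgfp
Hunk 5: at line 2 remove [ekzj,wwpo,pqm] add [dfzrs,mlt,jdw] -> 6 lines: bqyby qmrd dfzrs mlt jdw tsgfp
Hunk 6: at line 2 remove [mlt] add [lrqv,txn] -> 7 lines: bqyby qmrd dfzrs lrqv txn jdw tsgfp

Answer: bqyby
qmrd
dfzrs
lrqv
txn
jdw
tsgfp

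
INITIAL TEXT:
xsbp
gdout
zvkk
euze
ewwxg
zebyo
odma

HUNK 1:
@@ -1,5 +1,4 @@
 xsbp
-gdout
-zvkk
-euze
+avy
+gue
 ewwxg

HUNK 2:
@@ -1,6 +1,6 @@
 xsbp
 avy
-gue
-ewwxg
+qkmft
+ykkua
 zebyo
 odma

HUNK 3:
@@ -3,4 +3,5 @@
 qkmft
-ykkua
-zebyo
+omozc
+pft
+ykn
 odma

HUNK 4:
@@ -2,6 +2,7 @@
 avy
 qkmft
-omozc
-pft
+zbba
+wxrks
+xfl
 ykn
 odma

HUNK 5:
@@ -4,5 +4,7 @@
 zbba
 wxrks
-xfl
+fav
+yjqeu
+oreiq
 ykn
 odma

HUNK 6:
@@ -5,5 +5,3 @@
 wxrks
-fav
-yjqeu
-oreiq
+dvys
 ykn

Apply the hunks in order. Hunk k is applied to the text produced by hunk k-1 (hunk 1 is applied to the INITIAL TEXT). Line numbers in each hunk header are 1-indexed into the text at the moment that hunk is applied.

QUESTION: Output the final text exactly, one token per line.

Answer: xsbp
avy
qkmft
zbba
wxrks
dvys
ykn
odma

Derivation:
Hunk 1: at line 1 remove [gdout,zvkk,euze] add [avy,gue] -> 6 lines: xsbp avy gue ewwxg zebyo odma
Hunk 2: at line 1 remove [gue,ewwxg] add [qkmft,ykkua] -> 6 lines: xsbp avy qkmft ykkua zebyo odma
Hunk 3: at line 3 remove [ykkua,zebyo] add [omozc,pft,ykn] -> 7 lines: xsbp avy qkmft omozc pft ykn odma
Hunk 4: at line 2 remove [omozc,pft] add [zbba,wxrks,xfl] -> 8 lines: xsbp avy qkmft zbba wxrks xfl ykn odma
Hunk 5: at line 4 remove [xfl] add [fav,yjqeu,oreiq] -> 10 lines: xsbp avy qkmft zbba wxrks fav yjqeu oreiq ykn odma
Hunk 6: at line 5 remove [fav,yjqeu,oreiq] add [dvys] -> 8 lines: xsbp avy qkmft zbba wxrks dvys ykn odma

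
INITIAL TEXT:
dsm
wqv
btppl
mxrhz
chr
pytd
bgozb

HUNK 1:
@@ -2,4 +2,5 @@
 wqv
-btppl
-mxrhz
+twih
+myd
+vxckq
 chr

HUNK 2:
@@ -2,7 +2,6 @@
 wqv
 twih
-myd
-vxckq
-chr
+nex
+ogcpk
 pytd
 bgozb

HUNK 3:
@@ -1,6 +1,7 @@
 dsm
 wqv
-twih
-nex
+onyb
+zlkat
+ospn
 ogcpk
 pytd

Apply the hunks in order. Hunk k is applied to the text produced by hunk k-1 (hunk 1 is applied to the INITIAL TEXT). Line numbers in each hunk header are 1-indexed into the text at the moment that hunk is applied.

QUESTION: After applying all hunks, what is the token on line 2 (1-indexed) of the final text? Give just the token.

Answer: wqv

Derivation:
Hunk 1: at line 2 remove [btppl,mxrhz] add [twih,myd,vxckq] -> 8 lines: dsm wqv twih myd vxckq chr pytd bgozb
Hunk 2: at line 2 remove [myd,vxckq,chr] add [nex,ogcpk] -> 7 lines: dsm wqv twih nex ogcpk pytd bgozb
Hunk 3: at line 1 remove [twih,nex] add [onyb,zlkat,ospn] -> 8 lines: dsm wqv onyb zlkat ospn ogcpk pytd bgozb
Final line 2: wqv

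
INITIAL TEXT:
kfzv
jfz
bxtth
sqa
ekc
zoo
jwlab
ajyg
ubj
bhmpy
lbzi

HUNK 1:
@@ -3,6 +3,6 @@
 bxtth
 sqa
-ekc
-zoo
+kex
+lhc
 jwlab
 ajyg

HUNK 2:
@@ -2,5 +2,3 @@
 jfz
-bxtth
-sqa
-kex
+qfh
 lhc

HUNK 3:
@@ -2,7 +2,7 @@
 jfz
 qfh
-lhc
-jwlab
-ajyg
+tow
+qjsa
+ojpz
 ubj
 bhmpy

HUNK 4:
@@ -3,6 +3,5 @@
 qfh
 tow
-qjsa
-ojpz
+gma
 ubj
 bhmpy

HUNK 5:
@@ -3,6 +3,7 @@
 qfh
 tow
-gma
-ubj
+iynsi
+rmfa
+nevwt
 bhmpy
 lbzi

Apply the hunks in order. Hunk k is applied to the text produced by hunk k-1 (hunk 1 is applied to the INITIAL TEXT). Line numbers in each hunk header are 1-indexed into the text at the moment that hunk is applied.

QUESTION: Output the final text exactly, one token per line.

Hunk 1: at line 3 remove [ekc,zoo] add [kex,lhc] -> 11 lines: kfzv jfz bxtth sqa kex lhc jwlab ajyg ubj bhmpy lbzi
Hunk 2: at line 2 remove [bxtth,sqa,kex] add [qfh] -> 9 lines: kfzv jfz qfh lhc jwlab ajyg ubj bhmpy lbzi
Hunk 3: at line 2 remove [lhc,jwlab,ajyg] add [tow,qjsa,ojpz] -> 9 lines: kfzv jfz qfh tow qjsa ojpz ubj bhmpy lbzi
Hunk 4: at line 3 remove [qjsa,ojpz] add [gma] -> 8 lines: kfzv jfz qfh tow gma ubj bhmpy lbzi
Hunk 5: at line 3 remove [gma,ubj] add [iynsi,rmfa,nevwt] -> 9 lines: kfzv jfz qfh tow iynsi rmfa nevwt bhmpy lbzi

Answer: kfzv
jfz
qfh
tow
iynsi
rmfa
nevwt
bhmpy
lbzi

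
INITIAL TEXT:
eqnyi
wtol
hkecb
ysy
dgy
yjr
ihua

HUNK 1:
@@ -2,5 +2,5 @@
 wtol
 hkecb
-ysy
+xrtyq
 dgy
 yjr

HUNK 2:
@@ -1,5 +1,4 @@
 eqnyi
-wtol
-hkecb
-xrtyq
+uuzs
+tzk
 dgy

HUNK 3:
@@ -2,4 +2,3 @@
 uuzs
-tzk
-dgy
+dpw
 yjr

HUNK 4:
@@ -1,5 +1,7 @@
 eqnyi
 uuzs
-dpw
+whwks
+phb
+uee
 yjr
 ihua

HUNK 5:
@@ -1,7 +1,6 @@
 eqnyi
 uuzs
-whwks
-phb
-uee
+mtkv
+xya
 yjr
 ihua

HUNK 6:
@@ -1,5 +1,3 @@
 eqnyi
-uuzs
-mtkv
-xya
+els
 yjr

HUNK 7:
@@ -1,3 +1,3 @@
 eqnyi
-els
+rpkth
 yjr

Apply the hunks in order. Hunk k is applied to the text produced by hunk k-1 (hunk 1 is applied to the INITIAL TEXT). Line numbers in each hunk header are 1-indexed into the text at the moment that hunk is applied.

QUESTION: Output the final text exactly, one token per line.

Hunk 1: at line 2 remove [ysy] add [xrtyq] -> 7 lines: eqnyi wtol hkecb xrtyq dgy yjr ihua
Hunk 2: at line 1 remove [wtol,hkecb,xrtyq] add [uuzs,tzk] -> 6 lines: eqnyi uuzs tzk dgy yjr ihua
Hunk 3: at line 2 remove [tzk,dgy] add [dpw] -> 5 lines: eqnyi uuzs dpw yjr ihua
Hunk 4: at line 1 remove [dpw] add [whwks,phb,uee] -> 7 lines: eqnyi uuzs whwks phb uee yjr ihua
Hunk 5: at line 1 remove [whwks,phb,uee] add [mtkv,xya] -> 6 lines: eqnyi uuzs mtkv xya yjr ihua
Hunk 6: at line 1 remove [uuzs,mtkv,xya] add [els] -> 4 lines: eqnyi els yjr ihua
Hunk 7: at line 1 remove [els] add [rpkth] -> 4 lines: eqnyi rpkth yjr ihua

Answer: eqnyi
rpkth
yjr
ihua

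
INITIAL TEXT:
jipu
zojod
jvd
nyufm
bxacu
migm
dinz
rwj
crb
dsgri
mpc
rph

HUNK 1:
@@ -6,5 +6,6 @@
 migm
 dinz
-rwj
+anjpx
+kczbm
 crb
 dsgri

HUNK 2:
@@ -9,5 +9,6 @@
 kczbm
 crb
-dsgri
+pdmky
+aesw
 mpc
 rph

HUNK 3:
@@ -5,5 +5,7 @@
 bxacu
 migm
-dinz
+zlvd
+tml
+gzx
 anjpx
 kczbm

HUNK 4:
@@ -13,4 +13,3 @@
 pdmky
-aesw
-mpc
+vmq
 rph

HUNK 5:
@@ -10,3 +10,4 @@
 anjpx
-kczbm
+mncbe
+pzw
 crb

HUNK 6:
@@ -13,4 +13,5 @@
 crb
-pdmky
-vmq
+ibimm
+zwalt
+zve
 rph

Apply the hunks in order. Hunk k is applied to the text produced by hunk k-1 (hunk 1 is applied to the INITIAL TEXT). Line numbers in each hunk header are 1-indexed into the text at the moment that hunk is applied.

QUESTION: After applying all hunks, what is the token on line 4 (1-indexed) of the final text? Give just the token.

Answer: nyufm

Derivation:
Hunk 1: at line 6 remove [rwj] add [anjpx,kczbm] -> 13 lines: jipu zojod jvd nyufm bxacu migm dinz anjpx kczbm crb dsgri mpc rph
Hunk 2: at line 9 remove [dsgri] add [pdmky,aesw] -> 14 lines: jipu zojod jvd nyufm bxacu migm dinz anjpx kczbm crb pdmky aesw mpc rph
Hunk 3: at line 5 remove [dinz] add [zlvd,tml,gzx] -> 16 lines: jipu zojod jvd nyufm bxacu migm zlvd tml gzx anjpx kczbm crb pdmky aesw mpc rph
Hunk 4: at line 13 remove [aesw,mpc] add [vmq] -> 15 lines: jipu zojod jvd nyufm bxacu migm zlvd tml gzx anjpx kczbm crb pdmky vmq rph
Hunk 5: at line 10 remove [kczbm] add [mncbe,pzw] -> 16 lines: jipu zojod jvd nyufm bxacu migm zlvd tml gzx anjpx mncbe pzw crb pdmky vmq rph
Hunk 6: at line 13 remove [pdmky,vmq] add [ibimm,zwalt,zve] -> 17 lines: jipu zojod jvd nyufm bxacu migm zlvd tml gzx anjpx mncbe pzw crb ibimm zwalt zve rph
Final line 4: nyufm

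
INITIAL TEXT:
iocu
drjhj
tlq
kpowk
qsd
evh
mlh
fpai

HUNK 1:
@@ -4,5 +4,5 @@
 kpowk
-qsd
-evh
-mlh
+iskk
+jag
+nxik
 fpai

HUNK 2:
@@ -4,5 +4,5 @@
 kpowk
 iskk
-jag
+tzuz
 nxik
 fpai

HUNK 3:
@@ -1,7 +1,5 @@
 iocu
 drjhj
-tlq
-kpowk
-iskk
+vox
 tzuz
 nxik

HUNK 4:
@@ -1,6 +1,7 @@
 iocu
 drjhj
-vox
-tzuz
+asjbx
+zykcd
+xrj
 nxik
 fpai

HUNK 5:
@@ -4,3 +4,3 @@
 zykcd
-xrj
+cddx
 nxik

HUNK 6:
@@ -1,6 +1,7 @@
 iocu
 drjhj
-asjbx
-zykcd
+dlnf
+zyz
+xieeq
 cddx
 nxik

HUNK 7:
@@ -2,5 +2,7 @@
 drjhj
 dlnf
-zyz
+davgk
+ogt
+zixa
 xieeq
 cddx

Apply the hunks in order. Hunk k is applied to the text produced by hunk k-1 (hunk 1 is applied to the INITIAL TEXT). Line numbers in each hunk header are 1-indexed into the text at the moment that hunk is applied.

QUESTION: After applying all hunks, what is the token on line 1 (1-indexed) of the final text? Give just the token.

Hunk 1: at line 4 remove [qsd,evh,mlh] add [iskk,jag,nxik] -> 8 lines: iocu drjhj tlq kpowk iskk jag nxik fpai
Hunk 2: at line 4 remove [jag] add [tzuz] -> 8 lines: iocu drjhj tlq kpowk iskk tzuz nxik fpai
Hunk 3: at line 1 remove [tlq,kpowk,iskk] add [vox] -> 6 lines: iocu drjhj vox tzuz nxik fpai
Hunk 4: at line 1 remove [vox,tzuz] add [asjbx,zykcd,xrj] -> 7 lines: iocu drjhj asjbx zykcd xrj nxik fpai
Hunk 5: at line 4 remove [xrj] add [cddx] -> 7 lines: iocu drjhj asjbx zykcd cddx nxik fpai
Hunk 6: at line 1 remove [asjbx,zykcd] add [dlnf,zyz,xieeq] -> 8 lines: iocu drjhj dlnf zyz xieeq cddx nxik fpai
Hunk 7: at line 2 remove [zyz] add [davgk,ogt,zixa] -> 10 lines: iocu drjhj dlnf davgk ogt zixa xieeq cddx nxik fpai
Final line 1: iocu

Answer: iocu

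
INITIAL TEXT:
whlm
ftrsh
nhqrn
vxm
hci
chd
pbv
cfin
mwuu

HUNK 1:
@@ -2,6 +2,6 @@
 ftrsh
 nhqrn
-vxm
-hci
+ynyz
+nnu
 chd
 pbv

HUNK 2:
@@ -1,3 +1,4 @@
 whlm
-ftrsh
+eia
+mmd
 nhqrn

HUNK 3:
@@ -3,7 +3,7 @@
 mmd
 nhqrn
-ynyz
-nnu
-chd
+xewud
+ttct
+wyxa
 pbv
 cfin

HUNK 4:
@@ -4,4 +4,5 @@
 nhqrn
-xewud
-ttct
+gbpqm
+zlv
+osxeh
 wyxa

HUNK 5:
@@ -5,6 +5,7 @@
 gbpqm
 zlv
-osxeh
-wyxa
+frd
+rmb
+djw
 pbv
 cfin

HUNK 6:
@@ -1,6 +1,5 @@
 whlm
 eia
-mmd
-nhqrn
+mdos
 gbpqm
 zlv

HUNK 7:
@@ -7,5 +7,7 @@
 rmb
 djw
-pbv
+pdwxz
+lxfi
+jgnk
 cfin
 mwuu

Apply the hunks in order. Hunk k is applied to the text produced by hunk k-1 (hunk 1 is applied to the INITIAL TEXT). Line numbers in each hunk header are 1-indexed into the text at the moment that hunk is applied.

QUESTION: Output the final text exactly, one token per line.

Hunk 1: at line 2 remove [vxm,hci] add [ynyz,nnu] -> 9 lines: whlm ftrsh nhqrn ynyz nnu chd pbv cfin mwuu
Hunk 2: at line 1 remove [ftrsh] add [eia,mmd] -> 10 lines: whlm eia mmd nhqrn ynyz nnu chd pbv cfin mwuu
Hunk 3: at line 3 remove [ynyz,nnu,chd] add [xewud,ttct,wyxa] -> 10 lines: whlm eia mmd nhqrn xewud ttct wyxa pbv cfin mwuu
Hunk 4: at line 4 remove [xewud,ttct] add [gbpqm,zlv,osxeh] -> 11 lines: whlm eia mmd nhqrn gbpqm zlv osxeh wyxa pbv cfin mwuu
Hunk 5: at line 5 remove [osxeh,wyxa] add [frd,rmb,djw] -> 12 lines: whlm eia mmd nhqrn gbpqm zlv frd rmb djw pbv cfin mwuu
Hunk 6: at line 1 remove [mmd,nhqrn] add [mdos] -> 11 lines: whlm eia mdos gbpqm zlv frd rmb djw pbv cfin mwuu
Hunk 7: at line 7 remove [pbv] add [pdwxz,lxfi,jgnk] -> 13 lines: whlm eia mdos gbpqm zlv frd rmb djw pdwxz lxfi jgnk cfin mwuu

Answer: whlm
eia
mdos
gbpqm
zlv
frd
rmb
djw
pdwxz
lxfi
jgnk
cfin
mwuu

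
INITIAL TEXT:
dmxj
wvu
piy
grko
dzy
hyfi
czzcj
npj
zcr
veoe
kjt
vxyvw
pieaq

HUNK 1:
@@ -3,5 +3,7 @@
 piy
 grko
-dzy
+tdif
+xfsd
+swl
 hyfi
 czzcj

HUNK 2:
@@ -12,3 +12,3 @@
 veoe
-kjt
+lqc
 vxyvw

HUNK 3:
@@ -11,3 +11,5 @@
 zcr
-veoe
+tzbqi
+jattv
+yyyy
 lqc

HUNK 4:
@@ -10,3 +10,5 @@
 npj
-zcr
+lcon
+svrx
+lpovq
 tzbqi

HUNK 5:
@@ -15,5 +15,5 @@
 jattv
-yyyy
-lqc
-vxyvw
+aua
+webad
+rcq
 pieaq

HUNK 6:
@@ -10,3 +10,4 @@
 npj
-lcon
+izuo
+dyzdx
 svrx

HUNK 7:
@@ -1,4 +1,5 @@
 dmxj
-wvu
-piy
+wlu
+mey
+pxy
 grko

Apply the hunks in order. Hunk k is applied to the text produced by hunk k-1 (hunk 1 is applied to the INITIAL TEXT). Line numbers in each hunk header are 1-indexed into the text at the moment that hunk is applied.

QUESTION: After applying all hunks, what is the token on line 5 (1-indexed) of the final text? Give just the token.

Hunk 1: at line 3 remove [dzy] add [tdif,xfsd,swl] -> 15 lines: dmxj wvu piy grko tdif xfsd swl hyfi czzcj npj zcr veoe kjt vxyvw pieaq
Hunk 2: at line 12 remove [kjt] add [lqc] -> 15 lines: dmxj wvu piy grko tdif xfsd swl hyfi czzcj npj zcr veoe lqc vxyvw pieaq
Hunk 3: at line 11 remove [veoe] add [tzbqi,jattv,yyyy] -> 17 lines: dmxj wvu piy grko tdif xfsd swl hyfi czzcj npj zcr tzbqi jattv yyyy lqc vxyvw pieaq
Hunk 4: at line 10 remove [zcr] add [lcon,svrx,lpovq] -> 19 lines: dmxj wvu piy grko tdif xfsd swl hyfi czzcj npj lcon svrx lpovq tzbqi jattv yyyy lqc vxyvw pieaq
Hunk 5: at line 15 remove [yyyy,lqc,vxyvw] add [aua,webad,rcq] -> 19 lines: dmxj wvu piy grko tdif xfsd swl hyfi czzcj npj lcon svrx lpovq tzbqi jattv aua webad rcq pieaq
Hunk 6: at line 10 remove [lcon] add [izuo,dyzdx] -> 20 lines: dmxj wvu piy grko tdif xfsd swl hyfi czzcj npj izuo dyzdx svrx lpovq tzbqi jattv aua webad rcq pieaq
Hunk 7: at line 1 remove [wvu,piy] add [wlu,mey,pxy] -> 21 lines: dmxj wlu mey pxy grko tdif xfsd swl hyfi czzcj npj izuo dyzdx svrx lpovq tzbqi jattv aua webad rcq pieaq
Final line 5: grko

Answer: grko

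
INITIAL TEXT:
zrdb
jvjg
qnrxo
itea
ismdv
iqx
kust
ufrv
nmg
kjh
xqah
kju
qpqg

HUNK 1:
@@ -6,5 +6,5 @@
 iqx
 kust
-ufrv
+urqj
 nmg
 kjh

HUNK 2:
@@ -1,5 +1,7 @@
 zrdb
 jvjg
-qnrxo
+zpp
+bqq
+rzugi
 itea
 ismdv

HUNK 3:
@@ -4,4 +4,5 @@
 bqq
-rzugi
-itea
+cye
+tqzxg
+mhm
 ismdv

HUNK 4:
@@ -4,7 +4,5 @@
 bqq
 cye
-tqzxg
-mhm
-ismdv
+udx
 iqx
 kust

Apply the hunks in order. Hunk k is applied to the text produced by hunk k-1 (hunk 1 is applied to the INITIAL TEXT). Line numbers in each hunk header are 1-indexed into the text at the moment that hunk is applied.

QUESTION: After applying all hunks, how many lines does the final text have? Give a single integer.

Hunk 1: at line 6 remove [ufrv] add [urqj] -> 13 lines: zrdb jvjg qnrxo itea ismdv iqx kust urqj nmg kjh xqah kju qpqg
Hunk 2: at line 1 remove [qnrxo] add [zpp,bqq,rzugi] -> 15 lines: zrdb jvjg zpp bqq rzugi itea ismdv iqx kust urqj nmg kjh xqah kju qpqg
Hunk 3: at line 4 remove [rzugi,itea] add [cye,tqzxg,mhm] -> 16 lines: zrdb jvjg zpp bqq cye tqzxg mhm ismdv iqx kust urqj nmg kjh xqah kju qpqg
Hunk 4: at line 4 remove [tqzxg,mhm,ismdv] add [udx] -> 14 lines: zrdb jvjg zpp bqq cye udx iqx kust urqj nmg kjh xqah kju qpqg
Final line count: 14

Answer: 14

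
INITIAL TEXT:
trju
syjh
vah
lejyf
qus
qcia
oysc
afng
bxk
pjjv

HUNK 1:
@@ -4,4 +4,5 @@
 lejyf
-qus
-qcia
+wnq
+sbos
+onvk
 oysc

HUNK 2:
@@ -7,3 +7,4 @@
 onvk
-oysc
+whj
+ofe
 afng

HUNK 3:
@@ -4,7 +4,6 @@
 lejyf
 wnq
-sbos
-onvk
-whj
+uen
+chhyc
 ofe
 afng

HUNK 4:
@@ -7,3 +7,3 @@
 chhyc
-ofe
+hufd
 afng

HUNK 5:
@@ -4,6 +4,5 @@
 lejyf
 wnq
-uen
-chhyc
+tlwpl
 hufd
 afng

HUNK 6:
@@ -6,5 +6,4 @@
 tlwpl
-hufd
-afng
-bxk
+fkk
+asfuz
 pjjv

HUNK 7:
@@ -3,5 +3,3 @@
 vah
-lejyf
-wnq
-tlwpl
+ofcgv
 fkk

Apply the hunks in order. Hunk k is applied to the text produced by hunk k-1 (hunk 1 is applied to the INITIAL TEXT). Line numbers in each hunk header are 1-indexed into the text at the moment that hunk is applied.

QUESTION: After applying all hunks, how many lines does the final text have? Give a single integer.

Answer: 7

Derivation:
Hunk 1: at line 4 remove [qus,qcia] add [wnq,sbos,onvk] -> 11 lines: trju syjh vah lejyf wnq sbos onvk oysc afng bxk pjjv
Hunk 2: at line 7 remove [oysc] add [whj,ofe] -> 12 lines: trju syjh vah lejyf wnq sbos onvk whj ofe afng bxk pjjv
Hunk 3: at line 4 remove [sbos,onvk,whj] add [uen,chhyc] -> 11 lines: trju syjh vah lejyf wnq uen chhyc ofe afng bxk pjjv
Hunk 4: at line 7 remove [ofe] add [hufd] -> 11 lines: trju syjh vah lejyf wnq uen chhyc hufd afng bxk pjjv
Hunk 5: at line 4 remove [uen,chhyc] add [tlwpl] -> 10 lines: trju syjh vah lejyf wnq tlwpl hufd afng bxk pjjv
Hunk 6: at line 6 remove [hufd,afng,bxk] add [fkk,asfuz] -> 9 lines: trju syjh vah lejyf wnq tlwpl fkk asfuz pjjv
Hunk 7: at line 3 remove [lejyf,wnq,tlwpl] add [ofcgv] -> 7 lines: trju syjh vah ofcgv fkk asfuz pjjv
Final line count: 7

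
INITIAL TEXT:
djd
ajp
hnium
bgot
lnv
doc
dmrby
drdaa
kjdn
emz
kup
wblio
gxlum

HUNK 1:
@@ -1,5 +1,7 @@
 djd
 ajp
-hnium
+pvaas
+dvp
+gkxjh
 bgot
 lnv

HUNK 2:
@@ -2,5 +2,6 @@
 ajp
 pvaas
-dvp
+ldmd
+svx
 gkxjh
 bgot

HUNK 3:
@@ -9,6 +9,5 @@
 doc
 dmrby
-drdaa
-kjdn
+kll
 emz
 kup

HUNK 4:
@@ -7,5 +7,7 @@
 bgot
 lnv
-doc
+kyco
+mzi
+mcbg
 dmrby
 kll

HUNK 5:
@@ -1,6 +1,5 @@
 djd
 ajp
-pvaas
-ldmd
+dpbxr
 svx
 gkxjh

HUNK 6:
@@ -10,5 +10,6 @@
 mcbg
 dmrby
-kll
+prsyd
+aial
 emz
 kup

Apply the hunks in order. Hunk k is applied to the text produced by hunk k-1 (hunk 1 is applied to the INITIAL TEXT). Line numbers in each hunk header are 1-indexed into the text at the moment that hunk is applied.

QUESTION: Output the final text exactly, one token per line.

Hunk 1: at line 1 remove [hnium] add [pvaas,dvp,gkxjh] -> 15 lines: djd ajp pvaas dvp gkxjh bgot lnv doc dmrby drdaa kjdn emz kup wblio gxlum
Hunk 2: at line 2 remove [dvp] add [ldmd,svx] -> 16 lines: djd ajp pvaas ldmd svx gkxjh bgot lnv doc dmrby drdaa kjdn emz kup wblio gxlum
Hunk 3: at line 9 remove [drdaa,kjdn] add [kll] -> 15 lines: djd ajp pvaas ldmd svx gkxjh bgot lnv doc dmrby kll emz kup wblio gxlum
Hunk 4: at line 7 remove [doc] add [kyco,mzi,mcbg] -> 17 lines: djd ajp pvaas ldmd svx gkxjh bgot lnv kyco mzi mcbg dmrby kll emz kup wblio gxlum
Hunk 5: at line 1 remove [pvaas,ldmd] add [dpbxr] -> 16 lines: djd ajp dpbxr svx gkxjh bgot lnv kyco mzi mcbg dmrby kll emz kup wblio gxlum
Hunk 6: at line 10 remove [kll] add [prsyd,aial] -> 17 lines: djd ajp dpbxr svx gkxjh bgot lnv kyco mzi mcbg dmrby prsyd aial emz kup wblio gxlum

Answer: djd
ajp
dpbxr
svx
gkxjh
bgot
lnv
kyco
mzi
mcbg
dmrby
prsyd
aial
emz
kup
wblio
gxlum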